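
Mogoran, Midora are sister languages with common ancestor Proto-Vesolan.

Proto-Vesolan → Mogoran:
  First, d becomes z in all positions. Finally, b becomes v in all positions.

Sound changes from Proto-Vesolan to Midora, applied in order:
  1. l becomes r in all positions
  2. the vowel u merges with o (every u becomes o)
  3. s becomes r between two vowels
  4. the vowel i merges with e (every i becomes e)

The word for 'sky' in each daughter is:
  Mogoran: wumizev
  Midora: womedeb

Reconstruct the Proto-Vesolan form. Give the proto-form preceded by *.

*wumideb

Position 2: Mogoran has u, Midora has o. Mogoran preserves u here (none of its changes turn any other segment into u), so the proto-segment is *u.
Position 5: Mogoran has z, Midora has d. Midora preserves d here (none of its changes turn any other segment into d), so the proto-segment is *d.
Position 4: Mogoran has i, Midora has e. Mogoran preserves i here (none of its changes turn any other segment into i), so the proto-segment is *i.
Verify the candidate proto-form against each daughter:
Mogoran: *wumideb > wumizeb > wumizev  (by unconditioned shift, unconditioned shift)
Midora: start from *wumideb.
  rule 1: no change — wumideb
  rule 2 (vowel merger): wumideb → womideb
  rule 3: no change — womideb
  rule 4 (vowel merger): womideb → womedeb
  ⇒ Midora womedeb
No other proto-form is consistent with every reflex, so the reconstruction is *wumideb.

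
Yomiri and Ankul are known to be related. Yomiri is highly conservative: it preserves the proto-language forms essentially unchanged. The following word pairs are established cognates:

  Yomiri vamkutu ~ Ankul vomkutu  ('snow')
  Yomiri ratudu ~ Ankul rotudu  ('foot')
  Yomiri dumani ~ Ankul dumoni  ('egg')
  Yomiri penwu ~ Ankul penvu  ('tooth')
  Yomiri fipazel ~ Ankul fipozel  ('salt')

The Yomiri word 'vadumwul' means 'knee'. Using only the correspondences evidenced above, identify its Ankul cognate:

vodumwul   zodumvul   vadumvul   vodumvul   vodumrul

vodumvul

ratudu ~ rotudu, fipazel ~ fipozel — Yomiri a corresponds to Ankul o after a consonant, before a consonant other than r, m, n, p, b, f, v.
penwu ~ penvu — Yomiri w corresponds to Ankul v after a consonant, before a back vowel.
Applying these to Yomiri 'vadumwul':
  vadumwul → vodumwul   (a→o after a consonant, before a consonant other than r, m, n, p, b, f, v)
  vodumwul → vodumvul   (w→v after a consonant, before a back vowel)
So the Ankul cognate is 'vodumvul'.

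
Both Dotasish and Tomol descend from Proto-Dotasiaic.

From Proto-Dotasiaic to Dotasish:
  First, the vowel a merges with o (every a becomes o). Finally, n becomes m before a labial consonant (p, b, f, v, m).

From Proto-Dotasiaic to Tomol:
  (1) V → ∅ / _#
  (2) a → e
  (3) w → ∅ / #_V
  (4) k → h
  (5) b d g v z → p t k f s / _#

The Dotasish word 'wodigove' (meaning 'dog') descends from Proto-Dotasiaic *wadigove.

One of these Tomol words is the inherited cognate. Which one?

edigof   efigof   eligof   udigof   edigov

edigof

Tomol: *wadigove
  wadigove → wadigov   [apocope]
  wadigov → wedigov   [vowel merger]
  wedigov → edigov   [glide loss]
  edigov (rule 4 does not apply)
  edigov → edigof   [final devoicing]
  giving Tomol edigof.
Among the options, 'edigof' alone shows every Tomol change applied in order.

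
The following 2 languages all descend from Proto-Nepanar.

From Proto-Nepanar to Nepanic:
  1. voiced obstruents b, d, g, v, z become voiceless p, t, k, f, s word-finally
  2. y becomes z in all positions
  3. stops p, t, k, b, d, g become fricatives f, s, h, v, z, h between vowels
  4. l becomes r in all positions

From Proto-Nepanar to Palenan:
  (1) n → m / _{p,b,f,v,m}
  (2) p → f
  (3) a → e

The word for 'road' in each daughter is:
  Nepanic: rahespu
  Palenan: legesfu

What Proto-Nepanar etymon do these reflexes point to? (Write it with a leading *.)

Position 3: Nepanic has h, Palenan has g. Palenan preserves g here (none of its changes turn any other segment into g), so the proto-segment is *g.
Position 6: Nepanic has p, Palenan has f. Taking the neighbouring segments as reconstructed: Nepanic p can only go back to *p; Palenan f could go back to *p or *f — the one source consistent with every daughter is *p.
Verify the candidate proto-form against each daughter:
Nepanic: start from *lagespu.
  rule 1: no change — lagespu
  rule 2: no change — lagespu
  rule 3 (intervocalic lenition): lagespu → lahespu
  rule 4 (unconditioned shift): lahespu → rahespu
  ⇒ Nepanic rahespu
Palenan: *lagespu > lagesfu > legesfu  (by unconditioned shift, vowel merger)
No other proto-form is consistent with every reflex, so the reconstruction is *lagespu.

*lagespu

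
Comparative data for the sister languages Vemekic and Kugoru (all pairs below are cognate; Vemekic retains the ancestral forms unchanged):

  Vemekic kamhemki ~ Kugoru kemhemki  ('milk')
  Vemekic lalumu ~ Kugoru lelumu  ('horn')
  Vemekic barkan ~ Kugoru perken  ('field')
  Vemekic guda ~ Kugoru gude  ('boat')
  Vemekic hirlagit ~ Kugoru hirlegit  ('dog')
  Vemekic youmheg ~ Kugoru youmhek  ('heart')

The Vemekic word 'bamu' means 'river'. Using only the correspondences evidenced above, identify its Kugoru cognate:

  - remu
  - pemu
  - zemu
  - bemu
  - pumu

pemu

barkan ~ perken — Vemekic b corresponds to Kugoru p word-initially before a back vowel.
kamhemki ~ kemhemki — Vemekic a corresponds to Kugoru e after a consonant, before a nasal.
Applying these to Vemekic 'bamu':
  bamu → pamu   (b→p word-initially before a back vowel)
  pamu → pemu   (a→e after a consonant, before a nasal)
So the Kugoru cognate is 'pemu'.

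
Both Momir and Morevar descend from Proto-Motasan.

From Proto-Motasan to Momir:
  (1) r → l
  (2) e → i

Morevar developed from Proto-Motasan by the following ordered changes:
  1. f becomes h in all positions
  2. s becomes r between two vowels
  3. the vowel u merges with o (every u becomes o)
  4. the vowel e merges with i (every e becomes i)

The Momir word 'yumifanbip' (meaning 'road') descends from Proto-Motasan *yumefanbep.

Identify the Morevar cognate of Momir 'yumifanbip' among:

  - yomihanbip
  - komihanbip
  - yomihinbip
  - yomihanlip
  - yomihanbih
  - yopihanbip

yomihanbip

Morevar: *yumefanbep > yumehanbep > yomehanbep > yomihanbip  (by unconditioned shift, vowel merger, vowel merger)
The other candidates each miss or misapply at least one Morevar change.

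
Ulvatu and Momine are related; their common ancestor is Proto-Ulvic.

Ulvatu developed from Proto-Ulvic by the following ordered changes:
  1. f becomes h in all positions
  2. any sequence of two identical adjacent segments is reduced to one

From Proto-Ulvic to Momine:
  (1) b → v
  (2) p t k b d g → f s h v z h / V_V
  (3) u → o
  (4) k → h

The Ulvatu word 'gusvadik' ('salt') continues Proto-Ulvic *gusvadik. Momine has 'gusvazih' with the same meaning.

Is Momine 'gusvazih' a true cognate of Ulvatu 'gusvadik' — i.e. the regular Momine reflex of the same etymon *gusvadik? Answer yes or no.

Derive the expected Momine reflex of *gusvadik:
Momine: *gusvadik
  gusvadik (rule 1 does not apply)
  gusvadik → gusvazik   [intervocalic lenition]
  gusvazik → gosvazik   [vowel merger]
  gosvazik → gosvazih   [unconditioned shift]
  giving Momine gosvazih.
The regular Momine reflex would be 'gosvazih', but the attested form is 'gusvazih'. The correspondence is irregular, so they are not cognates (the Momine form has a different source).

no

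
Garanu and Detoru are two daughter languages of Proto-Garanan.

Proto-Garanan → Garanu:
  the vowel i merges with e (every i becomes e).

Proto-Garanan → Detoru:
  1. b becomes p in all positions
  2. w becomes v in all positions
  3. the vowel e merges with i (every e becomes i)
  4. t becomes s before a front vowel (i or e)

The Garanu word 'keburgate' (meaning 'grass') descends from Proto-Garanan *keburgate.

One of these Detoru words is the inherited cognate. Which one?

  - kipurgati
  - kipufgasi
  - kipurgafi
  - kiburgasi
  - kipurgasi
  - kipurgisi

Detoru: start from *keburgate.
  rule 1 (unconditioned shift): keburgate → kepurgate
  rule 2: no change — kepurgate
  rule 3 (vowel merger): kepurgate → kipurgati
  rule 4 (palatalisation): kipurgati → kipurgasi
  ⇒ Detoru kipurgasi
Only 'kipurgasi' matches the regular Detoru development of *keburgate.

kipurgasi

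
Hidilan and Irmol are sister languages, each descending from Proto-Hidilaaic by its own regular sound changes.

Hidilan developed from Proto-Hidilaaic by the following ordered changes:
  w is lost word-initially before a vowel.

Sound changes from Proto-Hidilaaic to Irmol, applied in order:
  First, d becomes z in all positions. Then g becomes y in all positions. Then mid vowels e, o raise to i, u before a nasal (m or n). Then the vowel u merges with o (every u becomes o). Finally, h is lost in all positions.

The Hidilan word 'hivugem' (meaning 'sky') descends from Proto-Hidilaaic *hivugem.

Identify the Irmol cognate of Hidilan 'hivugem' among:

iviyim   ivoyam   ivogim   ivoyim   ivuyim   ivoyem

Irmol: *hivugem
  hivugem (rule 1 does not apply)
  hivugem → hivuyem   [unconditioned shift]
  hivuyem → hivuyim   [pre-nasal raising]
  hivuyim → hivoyim   [vowel merger]
  hivoyim → ivoyim   [h-loss]
  giving Irmol ivoyim.
The other candidates each miss or misapply at least one Irmol change.

ivoyim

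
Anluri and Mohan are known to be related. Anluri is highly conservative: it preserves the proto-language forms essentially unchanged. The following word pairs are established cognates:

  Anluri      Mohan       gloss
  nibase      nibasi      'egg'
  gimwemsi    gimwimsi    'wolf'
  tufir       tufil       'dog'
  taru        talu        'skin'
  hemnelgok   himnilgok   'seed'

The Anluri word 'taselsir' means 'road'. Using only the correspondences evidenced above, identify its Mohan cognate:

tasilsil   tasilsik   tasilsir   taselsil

tasilsil

hemnelgok ~ himnilgok — Anluri e corresponds to Mohan i after a consonant, before a consonant other than r, m, n, p, b, f, v.
tufir ~ tufil — Anluri r corresponds to Mohan l word-finally.
Applying these to Anluri 'taselsir':
  taselsir → tasilsir   (e→i after a consonant, before a consonant other than r, m, n, p, b, f, v)
  tasilsir → tasilsil   (r→l word-finally)
So the Mohan cognate is 'tasilsil'.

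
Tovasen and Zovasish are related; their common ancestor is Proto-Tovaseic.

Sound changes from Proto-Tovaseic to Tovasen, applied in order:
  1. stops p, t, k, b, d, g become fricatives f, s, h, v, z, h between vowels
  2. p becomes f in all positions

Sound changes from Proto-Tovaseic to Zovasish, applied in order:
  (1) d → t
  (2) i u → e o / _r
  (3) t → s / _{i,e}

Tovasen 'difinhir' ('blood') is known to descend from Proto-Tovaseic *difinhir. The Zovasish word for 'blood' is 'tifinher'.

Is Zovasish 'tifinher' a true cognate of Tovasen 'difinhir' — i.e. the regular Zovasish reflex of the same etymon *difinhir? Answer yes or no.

Derive the expected Zovasish reflex of *difinhir:
Zovasish: *difinhir > tifinhir > tifinher > sifinher  (by unconditioned shift, pre-rhotic lowering, palatalisation)
The regular Zovasish reflex would be 'sifinher', but the attested form is 'tifinher'. The correspondence is irregular, so they are not cognates (the Zovasish form has a different source).

no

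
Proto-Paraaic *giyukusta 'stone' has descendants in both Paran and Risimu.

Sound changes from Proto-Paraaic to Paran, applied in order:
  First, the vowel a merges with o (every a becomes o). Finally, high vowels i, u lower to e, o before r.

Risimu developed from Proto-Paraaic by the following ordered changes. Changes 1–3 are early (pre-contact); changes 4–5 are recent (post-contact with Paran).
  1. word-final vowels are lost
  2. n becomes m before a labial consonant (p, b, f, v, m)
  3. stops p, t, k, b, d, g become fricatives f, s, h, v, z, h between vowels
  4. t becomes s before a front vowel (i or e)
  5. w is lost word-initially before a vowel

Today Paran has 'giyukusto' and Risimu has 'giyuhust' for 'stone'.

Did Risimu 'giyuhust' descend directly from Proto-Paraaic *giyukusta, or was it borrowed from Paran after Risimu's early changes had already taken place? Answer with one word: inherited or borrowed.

inherited

If inherited, *giyukusta would pass through all of Risimu's changes:
Risimu: *giyukusta
  giyukusta → giyukust   [apocope]
  giyukust (rule 2 does not apply)
  giyukust → giyuhust   [intervocalic lenition]
  giyuhust (rule 4 does not apply)
  giyuhust (rule 5 does not apply)
  giving Risimu giyuhust.
If borrowed from Paran 'giyukusto' after the early changes, it would undergo only the recent ones:
  rule 4 (palatalisation): no change (giyukusto)
  rule 5 (glide loss): no change (giyukusto)
  ⇒ as a loan: giyukusto
Risimu 'giyuhust' matches the inherited outcome exactly, so it is an inherited cognate, not a loan.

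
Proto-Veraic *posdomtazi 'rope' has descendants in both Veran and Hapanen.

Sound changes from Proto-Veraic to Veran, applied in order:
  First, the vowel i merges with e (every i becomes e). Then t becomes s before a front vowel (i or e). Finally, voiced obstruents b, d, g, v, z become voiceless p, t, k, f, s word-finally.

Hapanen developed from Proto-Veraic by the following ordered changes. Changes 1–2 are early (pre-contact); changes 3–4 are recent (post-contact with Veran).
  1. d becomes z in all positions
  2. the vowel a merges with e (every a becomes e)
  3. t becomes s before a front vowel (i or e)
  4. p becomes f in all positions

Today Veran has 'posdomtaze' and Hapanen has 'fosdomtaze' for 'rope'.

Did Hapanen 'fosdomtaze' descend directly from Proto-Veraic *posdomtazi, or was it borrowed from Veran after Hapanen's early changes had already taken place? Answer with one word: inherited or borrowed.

If inherited, *posdomtazi would pass through all of Hapanen's changes:
Hapanen: *posdomtazi > poszomtazi > poszomtezi > poszomsezi > foszomsezi  (by unconditioned shift, vowel merger, palatalisation, unconditioned shift)
If borrowed from Veran 'posdomtaze' after the early changes, it would undergo only the recent ones:
  rule 3 (palatalisation): no change (posdomtaze)
  rule 4 (unconditioned shift): posdomtaze → fosdomtaze
  ⇒ as a loan: fosdomtaze
Hapanen 'fosdomtaze' matches the loan outcome 'fosdomtaze', not the inherited 'foszomsezi' — it skipped the early Hapanen changes, so it was borrowed from Veran.

borrowed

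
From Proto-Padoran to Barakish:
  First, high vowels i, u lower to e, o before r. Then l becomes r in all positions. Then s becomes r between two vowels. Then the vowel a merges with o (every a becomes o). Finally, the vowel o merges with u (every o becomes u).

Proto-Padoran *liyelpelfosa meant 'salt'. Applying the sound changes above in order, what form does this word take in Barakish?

riyerperfuru

Barakish: *liyelpelfosa > riyerperfosa > riyerperfora > riyerperforo > riyerperfuru  (by unconditioned shift, rhotacism, vowel merger, vowel merger)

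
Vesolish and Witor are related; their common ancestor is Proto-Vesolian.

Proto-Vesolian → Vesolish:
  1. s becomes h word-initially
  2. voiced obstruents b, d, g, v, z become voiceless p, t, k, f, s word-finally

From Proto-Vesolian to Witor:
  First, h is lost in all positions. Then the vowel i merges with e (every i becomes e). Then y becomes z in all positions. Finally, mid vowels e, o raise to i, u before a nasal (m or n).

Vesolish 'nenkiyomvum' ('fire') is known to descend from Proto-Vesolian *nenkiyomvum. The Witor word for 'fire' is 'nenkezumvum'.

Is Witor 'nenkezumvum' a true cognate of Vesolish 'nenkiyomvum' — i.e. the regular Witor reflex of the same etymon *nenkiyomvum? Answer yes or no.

Derive the expected Witor reflex of *nenkiyomvum:
Witor: *nenkiyomvum > nenkeyomvum > nenkezomvum > ninkezumvum  (by vowel merger, unconditioned shift, pre-nasal raising)
The regular Witor reflex would be 'ninkezumvum', but the attested form is 'nenkezumvum'. The correspondence is irregular, so they are not cognates (the Witor form has a different source).

no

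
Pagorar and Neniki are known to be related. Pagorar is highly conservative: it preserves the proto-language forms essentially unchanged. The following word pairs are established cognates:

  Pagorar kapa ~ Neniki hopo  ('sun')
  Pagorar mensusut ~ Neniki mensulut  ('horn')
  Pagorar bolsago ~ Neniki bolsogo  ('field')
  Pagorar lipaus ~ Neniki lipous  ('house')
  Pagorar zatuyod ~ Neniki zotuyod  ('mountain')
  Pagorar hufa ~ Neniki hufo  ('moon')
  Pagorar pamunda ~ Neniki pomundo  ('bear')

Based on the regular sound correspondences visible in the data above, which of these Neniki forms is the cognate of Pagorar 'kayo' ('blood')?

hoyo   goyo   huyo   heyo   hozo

kapa ~ hopo — Pagorar k corresponds to Neniki h word-initially before a back vowel.
bolsago ~ bolsogo, zatuyod ~ zotuyod — Pagorar a corresponds to Neniki o after a consonant, before a consonant other than r, m, n, p, b, f, v.
Applying these to Pagorar 'kayo':
  kayo → hayo   (k→h word-initially before a back vowel)
  hayo → hoyo   (a→o after a consonant, before a consonant other than r, m, n, p, b, f, v)
So the Neniki cognate is 'hoyo'.

hoyo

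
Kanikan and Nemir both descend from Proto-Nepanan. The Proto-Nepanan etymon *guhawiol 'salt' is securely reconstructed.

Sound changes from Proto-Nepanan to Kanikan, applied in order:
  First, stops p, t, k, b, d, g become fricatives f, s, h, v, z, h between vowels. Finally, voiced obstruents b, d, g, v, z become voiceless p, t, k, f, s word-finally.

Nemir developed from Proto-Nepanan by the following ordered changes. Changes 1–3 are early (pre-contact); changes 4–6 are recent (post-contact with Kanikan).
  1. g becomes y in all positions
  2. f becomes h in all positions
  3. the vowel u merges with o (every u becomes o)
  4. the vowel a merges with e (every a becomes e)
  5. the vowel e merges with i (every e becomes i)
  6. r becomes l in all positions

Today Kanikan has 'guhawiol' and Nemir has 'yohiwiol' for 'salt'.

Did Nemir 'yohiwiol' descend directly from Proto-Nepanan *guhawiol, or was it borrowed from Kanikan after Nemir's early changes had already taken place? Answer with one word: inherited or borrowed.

inherited

If inherited, *guhawiol would pass through all of Nemir's changes:
Nemir: start from *guhawiol.
  rule 1 (unconditioned shift): guhawiol → yuhawiol
  rule 2: no change — yuhawiol
  rule 3 (vowel merger): yuhawiol → yohawiol
  rule 4 (vowel merger): yohawiol → yohewiol
  rule 5 (vowel merger): yohewiol → yohiwiol
  rule 6: no change — yohiwiol
  ⇒ Nemir yohiwiol
If borrowed from Kanikan 'guhawiol' after the early changes, it would undergo only the recent ones:
  rule 4 (vowel merger): guhawiol → guhewiol
  rule 5 (vowel merger): guhewiol → guhiwiol
  rule 6 (unconditioned shift): no change (guhiwiol)
  ⇒ as a loan: guhiwiol
Nemir 'yohiwiol' matches the inherited outcome exactly, so it is an inherited cognate, not a loan.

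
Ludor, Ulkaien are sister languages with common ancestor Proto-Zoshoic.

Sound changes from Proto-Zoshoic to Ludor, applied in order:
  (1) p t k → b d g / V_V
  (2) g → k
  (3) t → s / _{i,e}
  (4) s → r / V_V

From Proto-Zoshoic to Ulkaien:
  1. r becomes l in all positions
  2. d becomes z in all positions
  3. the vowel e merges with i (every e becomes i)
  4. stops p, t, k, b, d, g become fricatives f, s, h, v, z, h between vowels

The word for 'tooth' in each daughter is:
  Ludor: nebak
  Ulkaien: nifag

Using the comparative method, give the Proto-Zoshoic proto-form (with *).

*nepag

Position 2: Ludor has e, Ulkaien has i. Ludor preserves e here (none of its changes turn any other segment into e), so the proto-segment is *e.
Position 5: Ludor has k, Ulkaien has g. Ulkaien preserves g here (none of its changes turn any other segment into g), so the proto-segment is *g.
Position 3: Ludor has b, Ulkaien has f. Taking the neighbouring segments as reconstructed: Ludor b could go back to *p or *b; Ulkaien f could go back to *p or *f — the one source consistent with every daughter is *p.
Verify the candidate proto-form against each daughter:
Ludor: start from *nepag.
  rule 1 (intervocalic voicing): nepag → nebag
  rule 2 (unconditioned shift): nebag → nebak
  rule 3: no change — nebak
  rule 4: no change — nebak
  ⇒ Ludor nebak
Ulkaien: *nepag
  nepag (rule 1 does not apply)
  nepag (rule 2 does not apply)
  nepag → nipag   [vowel merger]
  nipag → nifag   [intervocalic lenition]
  giving Ulkaien nifag.
Only *nepag yields all of Ludor nebak, Ulkaien nifag.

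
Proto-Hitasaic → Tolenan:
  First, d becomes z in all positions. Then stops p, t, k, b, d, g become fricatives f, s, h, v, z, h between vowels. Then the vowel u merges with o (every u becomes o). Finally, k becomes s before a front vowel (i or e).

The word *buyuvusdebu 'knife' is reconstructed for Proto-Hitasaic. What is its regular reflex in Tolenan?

boyovoszevo

Tolenan: *buyuvusdebu
  buyuvusdebu → buyuvuszebu   [unconditioned shift]
  buyuvuszebu → buyuvuszevu   [intervocalic lenition]
  buyuvuszevu → boyovoszevo   [vowel merger]
  boyovoszevo (rule 4 does not apply)
  giving Tolenan boyovoszevo.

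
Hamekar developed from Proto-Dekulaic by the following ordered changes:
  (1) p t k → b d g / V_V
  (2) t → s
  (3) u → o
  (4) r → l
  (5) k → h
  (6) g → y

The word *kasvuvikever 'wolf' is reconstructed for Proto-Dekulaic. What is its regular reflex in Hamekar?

hasvoviyevel

Hamekar: start from *kasvuvikever.
  rule 1 (intervocalic voicing): kasvuvikever → kasvuvigever
  rule 2: no change — kasvuvigever
  rule 3 (vowel merger): kasvuvigever → kasvovigever
  rule 4 (unconditioned shift): kasvovigever → kasvovigevel
  rule 5 (unconditioned shift): kasvovigevel → hasvovigevel
  rule 6 (unconditioned shift): hasvovigevel → hasvoviyevel
  ⇒ Hamekar hasvoviyevel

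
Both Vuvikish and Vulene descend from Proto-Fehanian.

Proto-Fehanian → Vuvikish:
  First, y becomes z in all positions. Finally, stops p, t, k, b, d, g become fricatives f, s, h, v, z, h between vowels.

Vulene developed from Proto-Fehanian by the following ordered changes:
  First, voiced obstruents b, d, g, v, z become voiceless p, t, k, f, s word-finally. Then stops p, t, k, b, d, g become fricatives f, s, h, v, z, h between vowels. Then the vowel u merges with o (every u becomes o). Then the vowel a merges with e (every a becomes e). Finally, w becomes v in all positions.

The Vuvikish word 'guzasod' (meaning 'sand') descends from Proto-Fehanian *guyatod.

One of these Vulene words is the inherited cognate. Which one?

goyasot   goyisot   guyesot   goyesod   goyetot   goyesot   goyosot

goyesot

Vulene: *guyatod > guyatot > guyasot > goyasot > goyesot  (by final devoicing, intervocalic lenition, vowel merger, vowel merger)
Only 'goyesot' matches the regular Vulene development of *guyatod.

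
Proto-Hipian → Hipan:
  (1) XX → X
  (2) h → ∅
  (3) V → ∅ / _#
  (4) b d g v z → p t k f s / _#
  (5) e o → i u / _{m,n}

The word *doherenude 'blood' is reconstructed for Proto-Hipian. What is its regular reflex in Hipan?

doerinut

Hipan: start from *doherenude.
  rule 1: no change — doherenude
  rule 2 (h-loss): doherenude → doerenude
  rule 3 (apocope): doerenude → doerenud
  rule 4 (final devoicing): doerenud → doerenut
  rule 5 (pre-nasal raising): doerenut → doerinut
  ⇒ Hipan doerinut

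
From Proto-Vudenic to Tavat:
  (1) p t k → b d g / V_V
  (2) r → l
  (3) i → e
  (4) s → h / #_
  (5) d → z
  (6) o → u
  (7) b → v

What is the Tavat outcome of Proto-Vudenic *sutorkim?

huzulkem

Tavat: *sutorkim > sudorkim > sudolkim > sudolkem > hudolkem > huzolkem > huzulkem  (by intervocalic voicing, unconditioned shift, vowel merger, debuccalisation, unconditioned shift, vowel merger)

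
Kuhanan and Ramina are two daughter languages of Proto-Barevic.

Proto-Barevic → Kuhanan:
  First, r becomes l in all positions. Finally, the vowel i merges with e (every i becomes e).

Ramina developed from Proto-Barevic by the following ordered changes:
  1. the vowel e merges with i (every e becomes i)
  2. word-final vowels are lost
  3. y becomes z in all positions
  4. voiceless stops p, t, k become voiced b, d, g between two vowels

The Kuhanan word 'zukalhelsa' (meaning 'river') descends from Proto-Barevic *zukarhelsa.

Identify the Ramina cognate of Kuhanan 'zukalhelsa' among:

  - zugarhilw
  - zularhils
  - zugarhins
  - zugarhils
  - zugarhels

Ramina: *zukarhelsa
  zukarhelsa → zukarhilsa   [vowel merger]
  zukarhilsa → zukarhils   [apocope]
  zukarhils (rule 3 does not apply)
  zukarhils → zugarhils   [intervocalic voicing]
  giving Ramina zugarhils.
Only 'zugarhils' matches the regular Ramina development of *zukarhelsa.

zugarhils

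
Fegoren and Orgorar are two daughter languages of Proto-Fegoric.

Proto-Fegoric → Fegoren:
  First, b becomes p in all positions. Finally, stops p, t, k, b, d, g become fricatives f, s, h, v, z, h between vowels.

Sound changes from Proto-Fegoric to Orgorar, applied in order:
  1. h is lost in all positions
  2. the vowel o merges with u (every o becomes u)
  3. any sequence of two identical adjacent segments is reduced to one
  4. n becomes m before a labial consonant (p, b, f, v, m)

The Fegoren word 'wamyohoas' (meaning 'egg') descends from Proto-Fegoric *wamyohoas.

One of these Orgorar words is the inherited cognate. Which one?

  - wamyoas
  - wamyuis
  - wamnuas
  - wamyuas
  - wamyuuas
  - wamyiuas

wamyuas

Orgorar: *wamyohoas
  wamyohoas → wamyooas   [h-loss]
  wamyooas → wamyuuas   [vowel merger]
  wamyuuas → wamyuas   [degemination]
  wamyuas (rule 4 does not apply)
  giving Orgorar wamyuas.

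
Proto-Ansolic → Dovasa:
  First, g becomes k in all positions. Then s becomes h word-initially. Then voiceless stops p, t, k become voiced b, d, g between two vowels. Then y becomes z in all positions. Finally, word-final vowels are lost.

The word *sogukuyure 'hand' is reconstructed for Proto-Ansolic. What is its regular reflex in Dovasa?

hoguguzur

Dovasa: *sogukuyure > sokukuyure > hokukuyure > hoguguyure > hoguguzure > hoguguzur  (by unconditioned shift, debuccalisation, intervocalic voicing, unconditioned shift, apocope)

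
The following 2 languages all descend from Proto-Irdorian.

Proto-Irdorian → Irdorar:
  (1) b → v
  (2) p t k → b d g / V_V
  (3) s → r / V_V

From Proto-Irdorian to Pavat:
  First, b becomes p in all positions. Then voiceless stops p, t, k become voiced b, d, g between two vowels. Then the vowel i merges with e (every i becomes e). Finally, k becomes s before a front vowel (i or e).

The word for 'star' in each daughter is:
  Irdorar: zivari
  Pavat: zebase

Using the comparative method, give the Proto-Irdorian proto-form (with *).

Position 3: Irdorar has v, Pavat has b. Taking the neighbouring segments as reconstructed: Irdorar v could go back to *b or *v; Pavat b could go back to *p or *b — the one source consistent with every daughter is *b.
Position 2: Irdorar has i, Pavat has e. Irdorar preserves i here (none of its changes turn any other segment into i), so the proto-segment is *i.
Continuing position by position gives *zibasi; check it forward:
Irdorar: start from *zibasi.
  rule 1 (unconditioned shift): zibasi → zivasi
  rule 2: no change — zivasi
  rule 3 (rhotacism): zivasi → zivari
  ⇒ Irdorar zivari
Pavat: start from *zibasi.
  rule 1 (unconditioned shift): zibasi → zipasi
  rule 2 (intervocalic voicing): zipasi → zibasi
  rule 3 (vowel merger): zibasi → zebase
  rule 4: no change — zebase
  ⇒ Pavat zebase
*zibasi is the unique common source.

*zibasi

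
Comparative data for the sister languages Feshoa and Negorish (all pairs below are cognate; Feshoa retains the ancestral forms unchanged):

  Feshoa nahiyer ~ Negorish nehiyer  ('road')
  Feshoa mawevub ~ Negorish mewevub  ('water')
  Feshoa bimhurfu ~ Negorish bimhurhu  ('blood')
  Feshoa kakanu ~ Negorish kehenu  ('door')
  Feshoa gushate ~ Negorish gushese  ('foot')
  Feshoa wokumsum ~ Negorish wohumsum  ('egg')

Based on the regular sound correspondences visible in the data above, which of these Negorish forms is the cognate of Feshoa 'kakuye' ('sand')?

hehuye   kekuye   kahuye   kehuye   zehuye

nahiyer ~ nehiyer, mawevub ~ mewevub — Feshoa a corresponds to Negorish e after a consonant, before a consonant other than r, m, n, p, b, f, v.
wokumsum ~ wohumsum — Feshoa k corresponds to Negorish h between vowels (before a back vowel).
Applying these to Feshoa 'kakuye':
  kakuye → kekuye   (a→e after a consonant, before a consonant other than r, m, n, p, b, f, v)
  kekuye → kehuye   (k→h between vowels (before a back vowel))
So the Negorish cognate is 'kehuye'.

kehuye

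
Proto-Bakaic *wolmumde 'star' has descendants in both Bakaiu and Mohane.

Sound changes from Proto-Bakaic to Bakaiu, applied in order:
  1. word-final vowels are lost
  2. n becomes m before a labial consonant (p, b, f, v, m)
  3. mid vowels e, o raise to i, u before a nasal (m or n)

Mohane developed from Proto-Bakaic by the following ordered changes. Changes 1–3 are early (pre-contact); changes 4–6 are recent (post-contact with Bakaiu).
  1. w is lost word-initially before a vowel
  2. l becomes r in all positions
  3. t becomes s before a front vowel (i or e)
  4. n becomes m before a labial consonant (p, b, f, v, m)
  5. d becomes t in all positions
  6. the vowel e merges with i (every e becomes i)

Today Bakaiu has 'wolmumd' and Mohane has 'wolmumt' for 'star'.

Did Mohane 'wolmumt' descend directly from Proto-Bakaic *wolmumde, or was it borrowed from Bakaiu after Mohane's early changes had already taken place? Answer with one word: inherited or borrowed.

borrowed

If inherited, *wolmumde would pass through all of Mohane's changes:
Mohane: *wolmumde > olmumde > ormumde > ormumte > ormumti  (by glide loss, unconditioned shift, unconditioned shift, vowel merger)
If borrowed from Bakaiu 'wolmumd' after the early changes, it would undergo only the recent ones:
  rule 4 (nasal place assimilation): no change (wolmumd)
  rule 5 (unconditioned shift): wolmumd → wolmumt
  rule 6 (vowel merger): no change (wolmumt)
  ⇒ as a loan: wolmumt
Mohane 'wolmumt' matches the loan outcome 'wolmumt', not the inherited 'ormumti' — it skipped the early Mohane changes, so it was borrowed from Bakaiu.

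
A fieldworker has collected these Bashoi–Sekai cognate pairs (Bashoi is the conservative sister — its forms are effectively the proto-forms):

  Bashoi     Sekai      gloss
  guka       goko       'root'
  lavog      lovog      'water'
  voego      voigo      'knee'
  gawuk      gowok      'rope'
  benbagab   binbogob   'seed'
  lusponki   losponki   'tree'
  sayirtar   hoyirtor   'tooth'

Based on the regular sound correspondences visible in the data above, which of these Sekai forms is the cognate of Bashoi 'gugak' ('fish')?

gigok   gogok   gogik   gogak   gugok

gogok

guka ~ goko, gawuk ~ gowok — Bashoi u corresponds to Sekai o after a consonant, before a consonant other than r, m, n, p, b, f, v.
gawuk ~ gowok, benbagab ~ binbogob — Bashoi a corresponds to Sekai o after a consonant, before a consonant other than r, m, n, p, b, f, v.
Applying these to Bashoi 'gugak':
  gugak → gogak   (u→o after a consonant, before a consonant other than r, m, n, p, b, f, v)
  gogak → gogok   (a→o after a consonant, before a consonant other than r, m, n, p, b, f, v)
So the Sekai cognate is 'gogok'.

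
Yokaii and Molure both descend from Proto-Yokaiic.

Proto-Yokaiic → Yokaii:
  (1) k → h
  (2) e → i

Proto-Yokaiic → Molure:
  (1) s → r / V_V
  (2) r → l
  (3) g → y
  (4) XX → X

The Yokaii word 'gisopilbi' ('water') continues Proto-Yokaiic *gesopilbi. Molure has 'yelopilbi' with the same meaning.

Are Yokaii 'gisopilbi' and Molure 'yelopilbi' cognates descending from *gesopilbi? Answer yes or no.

yes

Derive the expected Molure reflex of *gesopilbi:
Molure: start from *gesopilbi.
  rule 1 (rhotacism): gesopilbi → geropilbi
  rule 2 (unconditioned shift): geropilbi → gelopilbi
  rule 3 (unconditioned shift): gelopilbi → yelopilbi
  rule 4: no change — yelopilbi
  ⇒ Molure yelopilbi
Molure 'yelopilbi' matches the regular reflex exactly, so the pair is cognate.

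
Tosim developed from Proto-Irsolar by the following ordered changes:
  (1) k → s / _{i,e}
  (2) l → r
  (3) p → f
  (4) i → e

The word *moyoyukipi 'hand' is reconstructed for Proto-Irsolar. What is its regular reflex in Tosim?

Tosim: start from *moyoyukipi.
  rule 1 (palatalisation): moyoyukipi → moyoyusipi
  rule 2: no change — moyoyusipi
  rule 3 (unconditioned shift): moyoyusipi → moyoyusifi
  rule 4 (vowel merger): moyoyusifi → moyoyusefe
  ⇒ Tosim moyoyusefe

moyoyusefe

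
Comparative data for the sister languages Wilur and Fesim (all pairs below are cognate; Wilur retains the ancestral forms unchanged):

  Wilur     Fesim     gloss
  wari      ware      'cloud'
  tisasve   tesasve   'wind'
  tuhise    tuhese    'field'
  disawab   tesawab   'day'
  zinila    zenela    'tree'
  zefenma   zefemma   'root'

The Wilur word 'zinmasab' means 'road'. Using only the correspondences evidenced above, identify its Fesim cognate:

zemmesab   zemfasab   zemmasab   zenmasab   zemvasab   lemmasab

zinila ~ zenela — Wilur i corresponds to Fesim e after a consonant, before a nasal.
zefenma ~ zefemma — Wilur n corresponds to Fesim m after a vowel, before a nasal.
Applying these to Wilur 'zinmasab':
  zinmasab → zenmasab   (i→e after a consonant, before a nasal)
  zenmasab → zemmasab   (n→m after a vowel, before a nasal)
So the Fesim cognate is 'zemmasab'.

zemmasab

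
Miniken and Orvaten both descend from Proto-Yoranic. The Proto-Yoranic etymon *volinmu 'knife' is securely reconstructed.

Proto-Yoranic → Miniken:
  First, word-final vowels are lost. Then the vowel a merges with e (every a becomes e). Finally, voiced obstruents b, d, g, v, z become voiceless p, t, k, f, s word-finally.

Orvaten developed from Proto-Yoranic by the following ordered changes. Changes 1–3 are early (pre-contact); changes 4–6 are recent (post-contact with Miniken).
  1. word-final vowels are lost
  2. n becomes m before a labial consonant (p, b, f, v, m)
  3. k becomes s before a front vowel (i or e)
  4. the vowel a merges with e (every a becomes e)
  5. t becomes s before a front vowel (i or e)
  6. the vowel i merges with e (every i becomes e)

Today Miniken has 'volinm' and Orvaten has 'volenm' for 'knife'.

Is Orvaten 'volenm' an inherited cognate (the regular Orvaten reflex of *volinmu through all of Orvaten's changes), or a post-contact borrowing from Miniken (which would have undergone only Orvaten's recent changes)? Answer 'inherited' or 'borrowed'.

borrowed

If inherited, *volinmu would pass through all of Orvaten's changes:
Orvaten: start from *volinmu.
  rule 1 (apocope): volinmu → volinm
  rule 2 (nasal place assimilation): volinm → volimm
  rule 3: no change — volimm
  rule 4: no change — volimm
  rule 5: no change — volimm
  rule 6 (vowel merger): volimm → volemm
  ⇒ Orvaten volemm
If borrowed from Miniken 'volinm' after the early changes, it would undergo only the recent ones:
  rule 4 (vowel merger): no change (volinm)
  rule 5 (palatalisation): no change (volinm)
  rule 6 (vowel merger): volinm → volenm
  ⇒ as a loan: volenm
Orvaten 'volenm' matches the loan outcome 'volenm', not the inherited 'volemm' — it skipped the early Orvaten changes, so it was borrowed from Miniken.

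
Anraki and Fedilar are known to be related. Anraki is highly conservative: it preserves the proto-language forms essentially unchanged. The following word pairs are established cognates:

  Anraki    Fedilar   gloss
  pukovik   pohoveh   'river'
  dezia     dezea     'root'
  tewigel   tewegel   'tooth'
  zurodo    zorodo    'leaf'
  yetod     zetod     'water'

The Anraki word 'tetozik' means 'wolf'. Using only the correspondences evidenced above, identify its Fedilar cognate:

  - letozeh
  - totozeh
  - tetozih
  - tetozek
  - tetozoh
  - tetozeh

tetozeh

pukovik ~ pohoveh, tewigel ~ tewegel — Anraki i corresponds to Fedilar e after a consonant, before a consonant other than r, m, n, p, b, f, v.
pukovik ~ pohoveh — Anraki k corresponds to Fedilar h word-finally.
Applying these to Anraki 'tetozik':
  tetozik → tetozek   (i→e after a consonant, before a consonant other than r, m, n, p, b, f, v)
  tetozek → tetozeh   (k→h word-finally)
So the Fedilar cognate is 'tetozeh'.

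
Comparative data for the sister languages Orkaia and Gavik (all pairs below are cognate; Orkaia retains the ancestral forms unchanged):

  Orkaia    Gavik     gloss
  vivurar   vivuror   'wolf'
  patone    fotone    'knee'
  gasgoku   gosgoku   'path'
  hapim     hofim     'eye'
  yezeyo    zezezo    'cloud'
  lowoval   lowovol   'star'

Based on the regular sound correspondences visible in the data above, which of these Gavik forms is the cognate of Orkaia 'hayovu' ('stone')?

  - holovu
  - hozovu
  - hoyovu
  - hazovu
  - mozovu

patone ~ fotone, gasgoku ~ gosgoku — Orkaia a corresponds to Gavik o after a consonant, before a consonant other than r, m, n, p, b, f, v.
yezeyo ~ zezezo — Orkaia y corresponds to Gavik z between vowels (before a back vowel).
Applying these to Orkaia 'hayovu':
  hayovu → hoyovu   (a→o after a consonant, before a consonant other than r, m, n, p, b, f, v)
  hoyovu → hozovu   (y→z between vowels (before a back vowel))
So the Gavik cognate is 'hozovu'.

hozovu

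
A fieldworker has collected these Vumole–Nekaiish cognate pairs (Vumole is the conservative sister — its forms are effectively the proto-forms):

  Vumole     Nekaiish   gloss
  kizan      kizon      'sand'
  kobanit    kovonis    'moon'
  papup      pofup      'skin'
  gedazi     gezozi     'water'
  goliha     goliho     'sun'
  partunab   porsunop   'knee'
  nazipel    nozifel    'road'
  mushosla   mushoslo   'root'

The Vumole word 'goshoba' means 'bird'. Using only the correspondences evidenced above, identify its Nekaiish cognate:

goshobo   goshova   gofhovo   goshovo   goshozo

goshovo

kobanit ~ kovonis — Vumole b corresponds to Nekaiish v between vowels (before a back vowel).
goliha ~ goliho, mushosla ~ mushoslo — Vumole a corresponds to Nekaiish o word-finally.
Applying these to Vumole 'goshoba':
  goshoba → goshova   (b→v between vowels (before a back vowel))
  goshova → goshovo   (a→o word-finally)
So the Nekaiish cognate is 'goshovo'.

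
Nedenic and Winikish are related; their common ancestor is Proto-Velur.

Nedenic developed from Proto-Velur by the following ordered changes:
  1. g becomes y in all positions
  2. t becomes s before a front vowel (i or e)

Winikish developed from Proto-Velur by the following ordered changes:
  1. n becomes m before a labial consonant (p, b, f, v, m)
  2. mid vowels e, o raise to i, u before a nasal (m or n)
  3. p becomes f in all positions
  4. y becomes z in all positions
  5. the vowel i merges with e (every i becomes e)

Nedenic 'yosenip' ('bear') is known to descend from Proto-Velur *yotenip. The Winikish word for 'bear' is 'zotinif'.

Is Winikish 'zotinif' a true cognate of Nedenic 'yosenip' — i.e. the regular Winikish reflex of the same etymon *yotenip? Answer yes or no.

Derive the expected Winikish reflex of *yotenip:
Winikish: *yotenip
  yotenip (rule 1 does not apply)
  yotenip → yotinip   [pre-nasal raising]
  yotinip → yotinif   [unconditioned shift]
  yotinif → zotinif   [unconditioned shift]
  zotinif → zotenef   [vowel merger]
  giving Winikish zotenef.
The regular Winikish reflex would be 'zotenef', but the attested form is 'zotinif'. The correspondence is irregular, so they are not cognates (the Winikish form has a different source).

no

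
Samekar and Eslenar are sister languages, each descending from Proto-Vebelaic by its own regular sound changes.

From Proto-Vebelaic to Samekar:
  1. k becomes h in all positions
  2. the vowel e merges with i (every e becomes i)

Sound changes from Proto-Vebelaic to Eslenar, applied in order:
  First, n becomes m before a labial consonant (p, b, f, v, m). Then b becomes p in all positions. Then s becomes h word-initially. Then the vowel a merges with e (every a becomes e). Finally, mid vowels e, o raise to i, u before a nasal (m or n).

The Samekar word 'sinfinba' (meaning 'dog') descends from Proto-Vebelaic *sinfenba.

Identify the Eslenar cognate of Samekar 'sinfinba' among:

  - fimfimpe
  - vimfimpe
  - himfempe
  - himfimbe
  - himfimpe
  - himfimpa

Eslenar: *sinfenba > simfemba > simfempa > himfempa > himfempe > himfimpe  (by nasal place assimilation, unconditioned shift, debuccalisation, vowel merger, pre-nasal raising)
Among the options, 'himfimpe' alone shows every Eslenar change applied in order.

himfimpe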